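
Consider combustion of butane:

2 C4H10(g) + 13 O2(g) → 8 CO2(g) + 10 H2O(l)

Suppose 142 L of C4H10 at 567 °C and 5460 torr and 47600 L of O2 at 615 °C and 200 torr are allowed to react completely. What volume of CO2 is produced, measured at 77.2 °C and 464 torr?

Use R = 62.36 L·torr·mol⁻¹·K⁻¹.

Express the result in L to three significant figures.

n(C4H10) = PV/RT = (5460 × 142) / (62.36 × 840.15) = 14.80 mol
n(O2) = PV/RT = (200 × 47600) / (62.36 × 888.15) = 171.9 mol
For 14.80 mol C4H10, stoichiometry requires (13/2) × 14.80 = 96.20 mol O2; 171.9 mol is available, so C4H10 is limiting.
n(CO2) = (8/2) × 14.80 = 59.20 mol
V(CO2) = nRT/P = 59.20 × 62.36 × 350.35 / 464 = 2787 L

2790 L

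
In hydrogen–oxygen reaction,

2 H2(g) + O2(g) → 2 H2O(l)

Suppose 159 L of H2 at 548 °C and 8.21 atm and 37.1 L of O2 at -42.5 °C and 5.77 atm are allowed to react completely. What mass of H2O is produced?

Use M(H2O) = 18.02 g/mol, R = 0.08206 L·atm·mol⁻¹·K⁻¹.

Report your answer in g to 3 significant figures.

349 g

n(H2) = PV/RT = (8.21 × 159) / (0.08206 × 821.15) = 19.37 mol
n(O2) = PV/RT = (5.77 × 37.1) / (0.08206 × 230.65) = 11.31 mol
For 19.37 mol H2, stoichiometry requires (1/2) × 19.37 = 9.685 mol O2; 11.31 mol is available, so H2 is limiting.
n(H2O) = (2/2) × 19.37 = 19.37 mol
m(H2O) = 19.37 × 18.02 = 349.0 g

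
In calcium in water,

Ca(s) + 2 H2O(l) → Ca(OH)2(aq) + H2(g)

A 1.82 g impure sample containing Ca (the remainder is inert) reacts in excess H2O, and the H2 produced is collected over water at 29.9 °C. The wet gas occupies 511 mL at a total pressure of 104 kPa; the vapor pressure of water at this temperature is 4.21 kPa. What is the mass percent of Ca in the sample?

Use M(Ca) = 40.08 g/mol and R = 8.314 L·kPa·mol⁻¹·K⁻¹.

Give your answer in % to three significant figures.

P(H2) = 104 − 4.21 = 99.79 kPa
n(H2) = PV/RT = (99.79 × 0.5110) / (8.314 × 303.05) = 0.02024 mol
n(Ca) = (1/1) × 0.02024 = 0.02024 mol
m(Ca) = 0.02024 × 40.08 = 0.8112 g
%Ca = 0.8112 / 1.82 × 100 = 44.57%

44.6 %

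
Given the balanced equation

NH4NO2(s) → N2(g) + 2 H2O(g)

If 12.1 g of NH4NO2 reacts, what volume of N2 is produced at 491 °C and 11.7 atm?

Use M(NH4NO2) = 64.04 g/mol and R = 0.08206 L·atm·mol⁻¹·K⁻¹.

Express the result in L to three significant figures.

n(NH4NO2) = 12.10 / 64.04 = 0.1889 mol
n(N2) = (1/1) × 0.1889 = 0.1889 mol
V = nRT/P = 0.1889 × 0.08206 × 764.15 / 11.7 = 1.012 L

1.01 L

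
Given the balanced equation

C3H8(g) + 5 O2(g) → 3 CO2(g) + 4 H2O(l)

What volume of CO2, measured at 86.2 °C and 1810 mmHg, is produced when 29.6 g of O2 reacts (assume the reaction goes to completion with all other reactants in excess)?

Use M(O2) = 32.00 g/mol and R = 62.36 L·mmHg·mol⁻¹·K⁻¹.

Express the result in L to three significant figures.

6.87 L

n(O2) = 29.60 / 32.00 = 0.9250 mol
n(CO2) = (3/5) × 0.9250 = 0.5550 mol
V = nRT/P = 0.5550 × 62.36 × 359.35 / 1810 = 6.871 L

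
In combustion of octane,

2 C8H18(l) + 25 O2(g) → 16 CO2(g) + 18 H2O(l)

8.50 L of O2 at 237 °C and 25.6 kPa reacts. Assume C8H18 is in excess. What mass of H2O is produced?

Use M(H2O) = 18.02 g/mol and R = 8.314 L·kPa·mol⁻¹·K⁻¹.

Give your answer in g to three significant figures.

n(O2) = PV/RT = (25.6 × 8.50) / (8.314 × 510.15) = 0.05130 mol
n(H2O) = (18/25) × 0.05130 = 0.03694 mol
m(H2O) = 0.03694 × 18.02 = 0.6657 g

0.666 g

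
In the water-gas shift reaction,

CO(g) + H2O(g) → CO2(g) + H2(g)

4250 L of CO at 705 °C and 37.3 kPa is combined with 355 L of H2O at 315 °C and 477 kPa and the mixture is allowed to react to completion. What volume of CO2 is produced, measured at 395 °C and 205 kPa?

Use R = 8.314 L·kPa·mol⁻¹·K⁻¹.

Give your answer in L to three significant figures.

n(CO) = PV/RT = (37.3 × 4250) / (8.314 × 978.15) = 19.49 mol
n(H2O) = PV/RT = (477 × 355) / (8.314 × 588.15) = 34.63 mol
For 19.49 mol CO, stoichiometry requires (1/1) × 19.49 = 19.49 mol H2O; 34.63 mol is available, so CO is limiting.
n(CO2) = (1/1) × 19.49 = 19.49 mol
V(CO2) = nRT/P = 19.49 × 8.314 × 668.15 / 205 = 528.1 L

528 L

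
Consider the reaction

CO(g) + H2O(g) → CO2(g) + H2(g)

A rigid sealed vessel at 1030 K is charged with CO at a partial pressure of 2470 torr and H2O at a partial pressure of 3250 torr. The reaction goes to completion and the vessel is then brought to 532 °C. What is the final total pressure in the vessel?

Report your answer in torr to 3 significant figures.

4470 torr

Because the vessel is rigid and T is held at 1030 K, work the stoichiometry in partial pressures (P_i = n_iRT/V).
P(H2O) required for 2470 torr of CO = (1/1) × 2470 = 2470 torr; available 3250 torr, so CO is limiting.
P(H2O) remaining = 3250 − (1/1) × 2470 = 780.0 torr
P(gaseous products) = (1+1)/1 × 2470 = 4940 torr
P_total at 1030 K = 780.0 + 4940 = 5720 torr
Scaling to 532 °C: P = 5720 × 805.15/1030 = 4471 torr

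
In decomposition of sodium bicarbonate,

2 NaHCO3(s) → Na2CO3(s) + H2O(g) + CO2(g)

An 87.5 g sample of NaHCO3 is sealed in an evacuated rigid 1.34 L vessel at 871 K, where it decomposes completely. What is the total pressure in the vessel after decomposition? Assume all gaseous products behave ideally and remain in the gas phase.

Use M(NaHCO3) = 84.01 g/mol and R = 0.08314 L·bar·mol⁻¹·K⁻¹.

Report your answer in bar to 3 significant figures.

56.3 bar

n(NaHCO3) = 87.5 / 84.01 = 1.042 mol
n(gas produced) = (2/2) × 1.042 = 1.042 mol
P = nRT/V = 1.042 × 0.08314 × 871 / 1.34 = 56.31 bar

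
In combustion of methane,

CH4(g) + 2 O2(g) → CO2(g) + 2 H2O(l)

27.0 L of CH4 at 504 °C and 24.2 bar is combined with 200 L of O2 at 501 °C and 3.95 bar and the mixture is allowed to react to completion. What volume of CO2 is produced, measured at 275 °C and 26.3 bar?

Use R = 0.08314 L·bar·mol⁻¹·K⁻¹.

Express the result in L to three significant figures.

n(CH4) = PV/RT = (24.2 × 27.0) / (0.08314 × 777.15) = 10.11 mol
n(O2) = PV/RT = (3.95 × 200) / (0.08314 × 774.15) = 12.27 mol
For 10.11 mol CH4, stoichiometry requires (2/1) × 10.11 = 20.22 mol O2; 12.27 mol is available, so O2 is limiting.
n(CO2) = (1/2) × 12.27 = 6.135 mol
V(CO2) = nRT/P = 6.135 × 0.08314 × 548.15 / 26.3 = 10.63 L

10.6 L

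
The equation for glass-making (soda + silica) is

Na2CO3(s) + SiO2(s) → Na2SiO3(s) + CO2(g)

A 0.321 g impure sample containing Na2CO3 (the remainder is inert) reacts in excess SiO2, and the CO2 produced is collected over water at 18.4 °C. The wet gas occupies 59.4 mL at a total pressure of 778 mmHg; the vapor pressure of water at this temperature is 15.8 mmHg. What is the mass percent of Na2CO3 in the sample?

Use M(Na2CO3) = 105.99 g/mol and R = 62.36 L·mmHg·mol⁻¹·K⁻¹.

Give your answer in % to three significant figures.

82.2 %

P(CO2) = 778 − 15.8 = 762.2 mmHg
n(CO2) = PV/RT = (762.2 × 0.05940) / (62.36 × 291.55) = 0.002490 mol
n(Na2CO3) = (1/1) × 0.002490 = 0.002490 mol
m(Na2CO3) = 0.002490 × 105.99 = 0.2639 g
%Na2CO3 = 0.2639 / 0.321 × 100 = 82.21%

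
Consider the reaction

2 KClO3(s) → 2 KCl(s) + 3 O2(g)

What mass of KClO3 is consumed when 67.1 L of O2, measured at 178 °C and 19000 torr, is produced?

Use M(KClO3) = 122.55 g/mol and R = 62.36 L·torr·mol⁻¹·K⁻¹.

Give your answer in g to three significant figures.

n(O2) = PV/RT = (19000 × 67.1) / (62.36 × 451.15) = 45.32 mol
n(KClO3) = (2/3) × 45.32 = 30.21 mol
m(KClO3) = 30.21 × 122.55 = 3702 g

3700 g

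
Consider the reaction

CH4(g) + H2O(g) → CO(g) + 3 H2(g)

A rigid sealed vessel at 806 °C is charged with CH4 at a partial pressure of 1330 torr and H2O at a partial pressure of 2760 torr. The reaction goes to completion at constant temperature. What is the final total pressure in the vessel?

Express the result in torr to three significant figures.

With V and T fixed, P_i ∝ n_i, so the mole ratios apply directly to partial pressures at 806 °C.
P(H2O) required for 1330 torr of CH4 = (1/1) × 1330 = 1330 torr; available 2760 torr, so CH4 is limiting.
P(H2O) remaining = 2760 − (1/1) × 1330 = 1430 torr
P(gaseous products) = (1+3)/1 × 1330 = 5320 torr
P_total at 806 °C = 1430 + 5320 = 6750 torr

6750 torr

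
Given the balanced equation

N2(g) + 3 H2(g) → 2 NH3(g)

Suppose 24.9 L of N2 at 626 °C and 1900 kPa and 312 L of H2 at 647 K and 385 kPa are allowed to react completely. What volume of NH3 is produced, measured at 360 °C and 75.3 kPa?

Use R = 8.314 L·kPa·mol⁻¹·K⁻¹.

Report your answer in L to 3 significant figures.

n(N2) = PV/RT = (1900 × 24.9) / (8.314 × 899.15) = 6.329 mol
n(H2) = PV/RT = (385 × 312) / (8.314 × 647) = 22.33 mol
For 6.329 mol N2, stoichiometry requires (3/1) × 6.329 = 18.99 mol H2; 22.33 mol is available, so N2 is limiting.
n(NH3) = (2/1) × 6.329 = 12.66 mol
V(NH3) = nRT/P = 12.66 × 8.314 × 633.15 / 75.3 = 885.0 L

885 L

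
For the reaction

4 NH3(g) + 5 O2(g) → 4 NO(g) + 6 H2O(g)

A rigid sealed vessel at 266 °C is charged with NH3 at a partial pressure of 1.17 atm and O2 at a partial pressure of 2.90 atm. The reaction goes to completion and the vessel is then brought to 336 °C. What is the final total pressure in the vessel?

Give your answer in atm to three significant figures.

4.93 atm

With V and T fixed, P_i ∝ n_i, so the mole ratios apply directly to partial pressures at 266 °C.
P(O2) required for 1.17 atm of NH3 = (5/4) × 1.17 = 1.462 atm; available 2.90 atm, so NH3 is limiting.
P(O2) remaining = 2.90 − (5/4) × 1.17 = 1.438 atm
P(gaseous products) = (4+6)/4 × 1.17 = 2.925 atm
P_total at 266 °C = 1.438 + 2.925 = 4.363 atm
Scaling to 336 °C: P = 4.363 × 609.15/539.15 = 4.929 atm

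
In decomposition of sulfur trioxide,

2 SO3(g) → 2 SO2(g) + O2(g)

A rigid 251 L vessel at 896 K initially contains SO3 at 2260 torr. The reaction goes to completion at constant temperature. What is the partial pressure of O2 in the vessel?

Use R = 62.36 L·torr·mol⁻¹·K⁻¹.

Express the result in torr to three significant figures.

n(SO3)₀ = PV/RT = (2260 × 251) / (62.36 × 896) = 10.15 mol
n(O2) = (1/2) × 10.15 = 5.075 mol
P(O2) = nRT/V = 5.075 × 62.36 × 896 / 251 = 1130 torr

1130 torr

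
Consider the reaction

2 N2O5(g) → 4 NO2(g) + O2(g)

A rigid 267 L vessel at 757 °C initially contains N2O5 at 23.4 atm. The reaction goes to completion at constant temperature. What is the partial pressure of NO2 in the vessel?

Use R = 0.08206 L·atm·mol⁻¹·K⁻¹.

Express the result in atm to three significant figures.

n(N2O5)₀ = PV/RT = (23.4 × 267) / (0.08206 × 1030.15) = 73.91 mol
n(NO2) = (4/2) × 73.91 = 147.8 mol
P(NO2) = nRT/V = 147.8 × 0.08206 × 1030.15 / 267 = 46.79 atm

46.8 atm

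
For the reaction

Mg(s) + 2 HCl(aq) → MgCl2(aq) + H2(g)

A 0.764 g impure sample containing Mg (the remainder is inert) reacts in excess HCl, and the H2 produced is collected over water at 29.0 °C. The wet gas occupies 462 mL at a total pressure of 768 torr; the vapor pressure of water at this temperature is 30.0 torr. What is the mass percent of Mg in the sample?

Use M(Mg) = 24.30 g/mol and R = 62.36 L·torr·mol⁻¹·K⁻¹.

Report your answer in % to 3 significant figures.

57.6 %

P(H2) = 768 − 30.0 = 738.0 torr
n(H2) = PV/RT = (738.0 × 0.4620) / (62.36 × 302.15) = 0.01810 mol
n(Mg) = (1/1) × 0.01810 = 0.01810 mol
m(Mg) = 0.01810 × 24.30 = 0.4398 g
%Mg = 0.4398 / 0.764 × 100 = 57.57%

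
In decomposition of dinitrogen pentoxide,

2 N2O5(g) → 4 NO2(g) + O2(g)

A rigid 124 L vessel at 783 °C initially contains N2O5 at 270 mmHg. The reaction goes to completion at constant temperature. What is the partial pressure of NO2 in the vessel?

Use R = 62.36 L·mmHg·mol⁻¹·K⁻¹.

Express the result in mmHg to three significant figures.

n(N2O5)₀ = PV/RT = (270 × 124) / (62.36 × 1056.15) = 0.5083 mol
n(NO2) = (4/2) × 0.5083 = 1.017 mol
P(NO2) = nRT/V = 1.017 × 62.36 × 1056.15 / 124 = 540.2 mmHg

540 mmHg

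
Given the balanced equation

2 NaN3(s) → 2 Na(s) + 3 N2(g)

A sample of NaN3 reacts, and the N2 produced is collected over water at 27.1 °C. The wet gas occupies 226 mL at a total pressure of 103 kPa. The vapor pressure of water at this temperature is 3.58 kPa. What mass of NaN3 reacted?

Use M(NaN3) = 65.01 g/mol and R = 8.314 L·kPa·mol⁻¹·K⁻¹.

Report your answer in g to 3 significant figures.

P(N2) = 103 − 3.58 = 99.42 kPa
n(N2) = PV/RT = (99.42 × 0.2260) / (8.314 × 300.25) = 0.009001 mol
n(NaN3) = (2/3) × 0.009001 = 0.006001 mol
m(NaN3) = 0.006001 × 65.01 = 0.3901 g

0.390 g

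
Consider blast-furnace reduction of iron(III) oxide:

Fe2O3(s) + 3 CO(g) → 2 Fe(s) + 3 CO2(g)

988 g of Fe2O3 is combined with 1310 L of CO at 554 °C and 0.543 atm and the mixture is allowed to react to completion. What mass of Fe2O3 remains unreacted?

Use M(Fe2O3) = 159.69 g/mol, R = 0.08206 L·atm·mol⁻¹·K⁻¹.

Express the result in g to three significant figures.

n(Fe2O3) = 988 / 159.69 = 6.187 mol
n(CO) = PV/RT = (0.543 × 1310) / (0.08206 × 827.15) = 10.48 mol
For 6.187 mol Fe2O3, stoichiometry requires (3/1) × 6.187 = 18.56 mol CO; 10.48 mol is available, so CO is limiting.
n(Fe2O3) consumed = (1/3) × 10.48 = 3.493 mol; remaining = 6.187 − 3.493 = 2.694 mol
m(Fe2O3) = 2.694 × 159.69 = 430.2 g

430 g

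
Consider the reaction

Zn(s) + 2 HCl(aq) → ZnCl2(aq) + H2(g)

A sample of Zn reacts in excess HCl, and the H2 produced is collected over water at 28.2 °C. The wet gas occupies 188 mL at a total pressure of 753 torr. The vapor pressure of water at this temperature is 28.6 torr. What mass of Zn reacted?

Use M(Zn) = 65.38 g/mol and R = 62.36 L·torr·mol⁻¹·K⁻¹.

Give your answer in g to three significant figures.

P(H2) = 753 − 28.6 = 724.4 torr
n(H2) = PV/RT = (724.4 × 0.1880) / (62.36 × 301.35) = 0.007247 mol
n(Zn) = (1/1) × 0.007247 = 0.007247 mol
m(Zn) = 0.007247 × 65.38 = 0.4738 g

0.474 g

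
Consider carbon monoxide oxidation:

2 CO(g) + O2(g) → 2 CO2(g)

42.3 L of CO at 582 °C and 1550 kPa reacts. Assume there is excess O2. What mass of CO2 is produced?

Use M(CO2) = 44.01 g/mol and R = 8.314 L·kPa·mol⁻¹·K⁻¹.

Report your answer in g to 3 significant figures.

406 g

n(CO) = PV/RT = (1550 × 42.3) / (8.314 × 855.15) = 9.222 mol
n(CO2) = (2/2) × 9.222 = 9.222 mol
m(CO2) = 9.222 × 44.01 = 405.9 g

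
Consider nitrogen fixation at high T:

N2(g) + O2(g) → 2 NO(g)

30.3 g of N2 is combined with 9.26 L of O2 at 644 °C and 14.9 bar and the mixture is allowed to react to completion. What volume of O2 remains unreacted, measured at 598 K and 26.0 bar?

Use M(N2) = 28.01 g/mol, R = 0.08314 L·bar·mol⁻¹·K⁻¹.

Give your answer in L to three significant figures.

n(N2) = 30.3 / 28.01 = 1.082 mol
n(O2) = PV/RT = (14.9 × 9.26) / (0.08314 × 917.15) = 1.809 mol
For 1.082 mol N2, stoichiometry requires (1/1) × 1.082 = 1.082 mol O2; 1.809 mol is available, so N2 is limiting.
n(O2) consumed = (1/1) × 1.082 = 1.082 mol; remaining = 1.809 − 1.082 = 0.7270 mol
V(O2) = nRT/P = 0.7270 × 0.08314 × 598 / 26.0 = 1.390 L

1.39 L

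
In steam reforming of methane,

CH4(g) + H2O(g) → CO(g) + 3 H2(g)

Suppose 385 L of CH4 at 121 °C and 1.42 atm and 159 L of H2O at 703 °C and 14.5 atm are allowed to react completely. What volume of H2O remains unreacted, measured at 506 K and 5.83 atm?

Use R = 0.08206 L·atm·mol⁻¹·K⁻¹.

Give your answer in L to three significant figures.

84.6 L

n(CH4) = PV/RT = (1.42 × 385) / (0.08206 × 394.15) = 16.90 mol
n(H2O) = PV/RT = (14.5 × 159) / (0.08206 × 976.15) = 28.78 mol
For 16.90 mol CH4, stoichiometry requires (1/1) × 16.90 = 16.90 mol H2O; 28.78 mol is available, so CH4 is limiting.
n(H2O) consumed = (1/1) × 16.90 = 16.90 mol; remaining = 28.78 − 16.90 = 11.88 mol
V(H2O) = nRT/P = 11.88 × 0.08206 × 506 / 5.83 = 84.61 L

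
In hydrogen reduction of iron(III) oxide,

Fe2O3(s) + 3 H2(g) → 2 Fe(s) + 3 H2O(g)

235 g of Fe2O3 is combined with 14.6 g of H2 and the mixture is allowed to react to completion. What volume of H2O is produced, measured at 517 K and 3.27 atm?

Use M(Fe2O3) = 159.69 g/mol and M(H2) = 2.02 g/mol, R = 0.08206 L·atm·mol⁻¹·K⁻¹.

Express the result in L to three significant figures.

n(Fe2O3) = 235 / 159.69 = 1.472 mol
n(H2) = 14.6 / 2.02 = 7.228 mol
For 1.472 mol Fe2O3, stoichiometry requires (3/1) × 1.472 = 4.416 mol H2; 7.228 mol is available, so Fe2O3 is limiting.
n(H2O) = (3/1) × 1.472 = 4.416 mol
V(H2O) = nRT/P = 4.416 × 0.08206 × 517 / 3.27 = 57.29 L

57.3 L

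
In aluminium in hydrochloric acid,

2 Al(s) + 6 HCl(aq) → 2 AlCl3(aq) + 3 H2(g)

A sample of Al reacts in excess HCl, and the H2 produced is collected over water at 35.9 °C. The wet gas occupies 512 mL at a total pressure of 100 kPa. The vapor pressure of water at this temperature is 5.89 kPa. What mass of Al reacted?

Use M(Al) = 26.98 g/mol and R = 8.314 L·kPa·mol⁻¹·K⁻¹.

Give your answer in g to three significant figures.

P(H2) = 100 − 5.89 = 94.11 kPa
n(H2) = PV/RT = (94.11 × 0.5120) / (8.314 × 309.05) = 0.01875 mol
n(Al) = (2/3) × 0.01875 = 0.01250 mol
m(Al) = 0.01250 × 26.98 = 0.3373 g

0.337 g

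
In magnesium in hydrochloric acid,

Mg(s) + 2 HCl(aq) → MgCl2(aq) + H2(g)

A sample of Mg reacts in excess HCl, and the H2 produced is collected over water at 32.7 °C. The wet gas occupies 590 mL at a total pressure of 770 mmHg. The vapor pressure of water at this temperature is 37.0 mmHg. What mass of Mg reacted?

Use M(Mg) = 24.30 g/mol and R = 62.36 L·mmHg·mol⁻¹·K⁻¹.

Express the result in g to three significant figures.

P(H2) = 770 − 37.0 = 733.0 mmHg
n(H2) = PV/RT = (733.0 × 0.5900) / (62.36 × 305.85) = 0.02267 mol
n(Mg) = (1/1) × 0.02267 = 0.02267 mol
m(Mg) = 0.02267 × 24.30 = 0.5509 g

0.551 g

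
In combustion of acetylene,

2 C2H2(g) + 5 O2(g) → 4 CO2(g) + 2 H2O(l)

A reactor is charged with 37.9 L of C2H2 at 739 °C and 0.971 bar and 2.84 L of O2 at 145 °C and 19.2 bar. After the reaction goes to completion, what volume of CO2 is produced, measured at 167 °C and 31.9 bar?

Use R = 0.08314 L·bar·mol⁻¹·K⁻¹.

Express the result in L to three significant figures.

n(C2H2) = PV/RT = (0.971 × 37.9) / (0.08314 × 1012.15) = 0.4373 mol
n(O2) = PV/RT = (19.2 × 2.84) / (0.08314 × 418.15) = 1.568 mol
For 0.4373 mol C2H2, stoichiometry requires (5/2) × 0.4373 = 1.093 mol O2; 1.568 mol is available, so C2H2 is limiting.
n(CO2) = (4/2) × 0.4373 = 0.8746 mol
V(CO2) = nRT/P = 0.8746 × 0.08314 × 440.15 / 31.9 = 1.003 L

1.00 L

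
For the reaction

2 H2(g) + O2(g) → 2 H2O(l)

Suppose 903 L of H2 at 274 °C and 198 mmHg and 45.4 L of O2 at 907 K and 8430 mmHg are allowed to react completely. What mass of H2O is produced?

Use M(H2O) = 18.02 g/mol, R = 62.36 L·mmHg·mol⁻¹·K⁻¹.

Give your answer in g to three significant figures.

94.4 g

n(H2) = PV/RT = (198 × 903) / (62.36 × 547.15) = 5.240 mol
n(O2) = PV/RT = (8430 × 45.4) / (62.36 × 907) = 6.767 mol
For 5.240 mol H2, stoichiometry requires (1/2) × 5.240 = 2.620 mol O2; 6.767 mol is available, so H2 is limiting.
n(H2O) = (2/2) × 5.240 = 5.240 mol
m(H2O) = 5.240 × 18.02 = 94.42 g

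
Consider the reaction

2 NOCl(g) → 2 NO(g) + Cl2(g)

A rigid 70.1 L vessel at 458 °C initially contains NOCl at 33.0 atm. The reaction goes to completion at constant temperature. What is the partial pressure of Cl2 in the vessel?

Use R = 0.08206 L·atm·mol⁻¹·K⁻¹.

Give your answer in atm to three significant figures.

16.5 atm

n(NOCl)₀ = PV/RT = (33.0 × 70.1) / (0.08206 × 731.15) = 38.56 mol
n(Cl2) = (1/2) × 38.56 = 19.28 mol
P(Cl2) = nRT/V = 19.28 × 0.08206 × 731.15 / 70.1 = 16.50 atm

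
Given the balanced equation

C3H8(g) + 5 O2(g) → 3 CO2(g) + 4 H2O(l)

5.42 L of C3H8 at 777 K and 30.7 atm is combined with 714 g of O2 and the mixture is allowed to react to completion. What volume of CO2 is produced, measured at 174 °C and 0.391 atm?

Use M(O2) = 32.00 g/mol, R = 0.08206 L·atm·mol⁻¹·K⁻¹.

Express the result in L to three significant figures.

n(C3H8) = PV/RT = (30.7 × 5.42) / (0.08206 × 777) = 2.610 mol
n(O2) = 714 / 32.00 = 22.31 mol
For 2.610 mol C3H8, stoichiometry requires (5/1) × 2.610 = 13.05 mol O2; 22.31 mol is available, so C3H8 is limiting.
n(CO2) = (3/1) × 2.610 = 7.830 mol
V(CO2) = nRT/P = 7.830 × 0.08206 × 447.15 / 0.391 = 734.8 L

735 L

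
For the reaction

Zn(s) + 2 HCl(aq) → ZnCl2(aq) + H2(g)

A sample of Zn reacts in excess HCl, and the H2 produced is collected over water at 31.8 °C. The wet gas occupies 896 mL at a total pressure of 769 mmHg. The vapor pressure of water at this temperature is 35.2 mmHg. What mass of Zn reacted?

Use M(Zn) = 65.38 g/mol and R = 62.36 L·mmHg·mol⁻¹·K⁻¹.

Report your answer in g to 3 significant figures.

P(H2) = 769 − 35.2 = 733.8 mmHg
n(H2) = PV/RT = (733.8 × 0.8960) / (62.36 × 304.95) = 0.03457 mol
n(Zn) = (1/1) × 0.03457 = 0.03457 mol
m(Zn) = 0.03457 × 65.38 = 2.260 g

2.26 g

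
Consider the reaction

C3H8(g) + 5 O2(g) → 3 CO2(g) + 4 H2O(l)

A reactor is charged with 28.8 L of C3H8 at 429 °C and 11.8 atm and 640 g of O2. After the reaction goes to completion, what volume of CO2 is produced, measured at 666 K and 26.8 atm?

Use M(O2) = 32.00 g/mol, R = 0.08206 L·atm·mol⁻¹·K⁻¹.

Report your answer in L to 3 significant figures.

24.5 L

n(C3H8) = PV/RT = (11.8 × 28.8) / (0.08206 × 702.15) = 5.898 mol
n(O2) = 640 / 32.00 = 20.00 mol
For 5.898 mol C3H8, stoichiometry requires (5/1) × 5.898 = 29.49 mol O2; 20.00 mol is available, so O2 is limiting.
n(CO2) = (3/5) × 20.00 = 12.00 mol
V(CO2) = nRT/P = 12.00 × 0.08206 × 666 / 26.8 = 24.47 L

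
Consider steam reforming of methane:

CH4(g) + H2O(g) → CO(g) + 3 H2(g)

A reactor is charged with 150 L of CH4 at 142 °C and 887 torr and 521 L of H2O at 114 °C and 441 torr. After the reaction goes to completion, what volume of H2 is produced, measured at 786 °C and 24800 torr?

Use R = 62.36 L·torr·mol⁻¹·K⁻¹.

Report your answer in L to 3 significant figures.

41.1 L

n(CH4) = PV/RT = (887 × 150) / (62.36 × 415.15) = 5.139 mol
n(H2O) = PV/RT = (441 × 521) / (62.36 × 387.15) = 9.517 mol
For 5.139 mol CH4, stoichiometry requires (1/1) × 5.139 = 5.139 mol H2O; 9.517 mol is available, so CH4 is limiting.
n(H2) = (3/1) × 5.139 = 15.42 mol
V(H2) = nRT/P = 15.42 × 62.36 × 1059.15 / 24800 = 41.07 L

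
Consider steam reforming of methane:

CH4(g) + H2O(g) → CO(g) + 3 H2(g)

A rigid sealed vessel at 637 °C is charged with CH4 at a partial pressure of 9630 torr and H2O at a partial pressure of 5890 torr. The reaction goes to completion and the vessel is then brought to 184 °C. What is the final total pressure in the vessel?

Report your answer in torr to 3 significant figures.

At constant V, partial pressures at 637 °C are proportional to moles, so apply stoichiometry directly to pressures.
P(H2O) required for 9630 torr of CH4 = (1/1) × 9630 = 9630 torr; available 5890 torr, so H2O is limiting.
P(CH4) remaining = 9630 − (1/1) × 5890 = 3740 torr
P(gaseous products) = (1+3)/1 × 5890 = 23560 torr
P_total at 637 °C = 3740 + 23560 = 27300 torr
Scaling to 184 °C: P = 27300 × 457.15/910.15 = 13710 torr

13700 torr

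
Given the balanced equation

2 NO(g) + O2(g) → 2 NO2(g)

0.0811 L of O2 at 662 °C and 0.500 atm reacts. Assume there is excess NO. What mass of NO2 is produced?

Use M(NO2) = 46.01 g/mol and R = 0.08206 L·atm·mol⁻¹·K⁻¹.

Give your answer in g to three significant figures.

n(O2) = PV/RT = (0.500 × 0.0811) / (0.08206 × 935.15) = 0.0005284 mol
n(NO2) = (2/1) × 0.0005284 = 0.001057 mol
m(NO2) = 0.001057 × 46.01 = 0.04863 g

0.0486 g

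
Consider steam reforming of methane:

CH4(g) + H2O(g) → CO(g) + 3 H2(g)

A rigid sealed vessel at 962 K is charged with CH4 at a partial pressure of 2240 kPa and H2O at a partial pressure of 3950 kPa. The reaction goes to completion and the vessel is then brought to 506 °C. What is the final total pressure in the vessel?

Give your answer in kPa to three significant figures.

At constant V, partial pressures at 962 K are proportional to moles, so apply stoichiometry directly to pressures.
P(H2O) required for 2240 kPa of CH4 = (1/1) × 2240 = 2240 kPa; available 3950 kPa, so CH4 is limiting.
P(H2O) remaining = 3950 − (1/1) × 2240 = 1710 kPa
P(gaseous products) = (1+3)/1 × 2240 = 8960 kPa
P_total at 962 K = 1710 + 8960 = 10670 kPa
Scaling to 506 °C: P = 10670 × 779.15/962 = 8642 kPa

8640 kPa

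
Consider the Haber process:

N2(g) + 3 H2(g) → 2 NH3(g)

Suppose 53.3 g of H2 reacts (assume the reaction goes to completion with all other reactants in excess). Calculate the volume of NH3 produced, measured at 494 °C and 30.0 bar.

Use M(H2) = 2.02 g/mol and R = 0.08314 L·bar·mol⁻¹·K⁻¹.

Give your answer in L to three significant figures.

37.4 L

n(H2) = 53.30 / 2.02 = 26.39 mol
n(NH3) = (2/3) × 26.39 = 17.59 mol
V = nRT/P = 17.59 × 0.08314 × 767.15 / 30.0 = 37.40 L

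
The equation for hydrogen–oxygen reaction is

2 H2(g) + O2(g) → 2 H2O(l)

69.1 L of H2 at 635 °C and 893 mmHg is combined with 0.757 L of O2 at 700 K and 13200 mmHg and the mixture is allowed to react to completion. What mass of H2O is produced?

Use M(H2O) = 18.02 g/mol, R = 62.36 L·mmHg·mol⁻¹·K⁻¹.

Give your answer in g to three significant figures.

8.25 g

n(H2) = PV/RT = (893 × 69.1) / (62.36 × 908.15) = 1.090 mol
n(O2) = PV/RT = (13200 × 0.757) / (62.36 × 700) = 0.2289 mol
For 1.090 mol H2, stoichiometry requires (1/2) × 1.090 = 0.5450 mol O2; 0.2289 mol is available, so O2 is limiting.
n(H2O) = (2/1) × 0.2289 = 0.4578 mol
m(H2O) = 0.4578 × 18.02 = 8.250 g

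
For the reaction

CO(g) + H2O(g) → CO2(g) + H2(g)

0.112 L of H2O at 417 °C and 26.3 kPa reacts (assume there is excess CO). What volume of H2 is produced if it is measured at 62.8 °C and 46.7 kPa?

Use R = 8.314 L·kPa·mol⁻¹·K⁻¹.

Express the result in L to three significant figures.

n(H2O) = PV/RT = (26.3 × 0.112) / (8.314 × 690.15) = 0.0005134 mol
n(H2) = (1/1) × 0.0005134 = 0.0005134 mol
V = nRT/P = 0.0005134 × 8.314 × 335.95 / 46.7 = 0.03071 L

0.0307 L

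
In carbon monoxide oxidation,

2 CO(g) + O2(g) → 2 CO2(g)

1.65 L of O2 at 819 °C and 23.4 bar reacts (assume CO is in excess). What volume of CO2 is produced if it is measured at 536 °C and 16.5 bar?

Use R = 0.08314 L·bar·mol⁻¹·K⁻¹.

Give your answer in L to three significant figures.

3.47 L

n(O2) = PV/RT = (23.4 × 1.65) / (0.08314 × 1092.15) = 0.4252 mol
n(CO2) = (2/1) × 0.4252 = 0.8504 mol
V = nRT/P = 0.8504 × 0.08314 × 809.15 / 16.5 = 3.467 L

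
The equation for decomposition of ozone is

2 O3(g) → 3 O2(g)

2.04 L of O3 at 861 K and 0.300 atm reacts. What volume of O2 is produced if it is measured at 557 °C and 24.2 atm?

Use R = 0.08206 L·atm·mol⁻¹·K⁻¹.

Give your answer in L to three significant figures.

n(O3) = PV/RT = (0.300 × 2.04) / (0.08206 × 861) = 0.008662 mol
n(O2) = (3/2) × 0.008662 = 0.01299 mol
V = nRT/P = 0.01299 × 0.08206 × 830.15 / 24.2 = 0.03657 L

0.0366 L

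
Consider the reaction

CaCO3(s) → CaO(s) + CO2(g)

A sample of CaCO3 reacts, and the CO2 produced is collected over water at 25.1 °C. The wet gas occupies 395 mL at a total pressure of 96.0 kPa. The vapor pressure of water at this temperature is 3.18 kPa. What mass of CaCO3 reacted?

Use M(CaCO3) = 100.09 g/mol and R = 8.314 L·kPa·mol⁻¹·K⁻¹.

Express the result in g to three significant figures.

P(CO2) = 96.0 − 3.18 = 92.82 kPa
n(CO2) = PV/RT = (92.82 × 0.3950) / (8.314 × 298.25) = 0.01479 mol
n(CaCO3) = (1/1) × 0.01479 = 0.01479 mol
m(CaCO3) = 0.01479 × 100.09 = 1.480 g

1.48 g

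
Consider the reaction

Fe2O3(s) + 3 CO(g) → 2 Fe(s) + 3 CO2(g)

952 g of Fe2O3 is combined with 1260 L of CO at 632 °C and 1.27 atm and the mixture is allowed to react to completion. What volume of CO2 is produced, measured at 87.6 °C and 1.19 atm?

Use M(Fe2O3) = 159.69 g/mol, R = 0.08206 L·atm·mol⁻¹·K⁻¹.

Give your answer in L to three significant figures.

445 L

n(Fe2O3) = 952 / 159.69 = 5.962 mol
n(CO) = PV/RT = (1.27 × 1260) / (0.08206 × 905.15) = 21.54 mol
For 5.962 mol Fe2O3, stoichiometry requires (3/1) × 5.962 = 17.89 mol CO; 21.54 mol is available, so Fe2O3 is limiting.
n(CO2) = (3/1) × 5.962 = 17.89 mol
V(CO2) = nRT/P = 17.89 × 0.08206 × 360.75 / 1.19 = 445.0 L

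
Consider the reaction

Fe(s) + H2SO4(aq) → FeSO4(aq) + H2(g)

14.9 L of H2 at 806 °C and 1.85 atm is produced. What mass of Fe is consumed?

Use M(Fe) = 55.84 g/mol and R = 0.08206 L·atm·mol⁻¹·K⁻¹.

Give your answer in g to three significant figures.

n(H2) = PV/RT = (1.85 × 14.9) / (0.08206 × 1079.15) = 0.3113 mol
n(Fe) = (1/1) × 0.3113 = 0.3113 mol
m(Fe) = 0.3113 × 55.84 = 17.38 g

17.4 g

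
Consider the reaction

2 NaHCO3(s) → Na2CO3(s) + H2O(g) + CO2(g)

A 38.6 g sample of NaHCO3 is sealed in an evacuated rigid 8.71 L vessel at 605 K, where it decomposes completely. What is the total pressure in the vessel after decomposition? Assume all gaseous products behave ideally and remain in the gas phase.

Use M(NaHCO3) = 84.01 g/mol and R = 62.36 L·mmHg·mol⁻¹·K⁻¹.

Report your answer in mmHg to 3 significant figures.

1990 mmHg

n(NaHCO3) = 38.6 / 84.01 = 0.4595 mol
n(gas produced) = (2/2) × 0.4595 = 0.4595 mol
P = nRT/V = 0.4595 × 62.36 × 605 / 8.71 = 1990 mmHg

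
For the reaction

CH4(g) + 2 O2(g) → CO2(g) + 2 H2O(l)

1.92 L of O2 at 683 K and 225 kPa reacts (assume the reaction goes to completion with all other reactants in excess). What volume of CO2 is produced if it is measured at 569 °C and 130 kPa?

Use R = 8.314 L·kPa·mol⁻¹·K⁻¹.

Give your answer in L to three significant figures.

n(O2) = PV/RT = (225 × 1.92) / (8.314 × 683) = 0.07608 mol
n(CO2) = (1/2) × 0.07608 = 0.03804 mol
V = nRT/P = 0.03804 × 8.314 × 842.15 / 130 = 2.049 L

2.05 L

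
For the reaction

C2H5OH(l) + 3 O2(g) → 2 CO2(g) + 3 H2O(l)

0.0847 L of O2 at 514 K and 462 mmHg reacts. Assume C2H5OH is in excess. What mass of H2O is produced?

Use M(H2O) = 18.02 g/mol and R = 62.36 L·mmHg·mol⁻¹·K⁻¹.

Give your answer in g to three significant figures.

0.0220 g

n(O2) = PV/RT = (462 × 0.0847) / (62.36 × 514) = 0.001221 mol
n(H2O) = (3/3) × 0.001221 = 0.001221 mol
m(H2O) = 0.001221 × 18.02 = 0.02200 g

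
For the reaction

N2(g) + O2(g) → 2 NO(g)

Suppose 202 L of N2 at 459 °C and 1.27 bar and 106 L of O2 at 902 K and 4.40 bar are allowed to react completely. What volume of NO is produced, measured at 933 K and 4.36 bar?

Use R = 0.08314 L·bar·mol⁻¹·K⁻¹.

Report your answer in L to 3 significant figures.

n(N2) = PV/RT = (1.27 × 202) / (0.08314 × 732.15) = 4.214 mol
n(O2) = PV/RT = (4.40 × 106) / (0.08314 × 902) = 6.219 mol
For 4.214 mol N2, stoichiometry requires (1/1) × 4.214 = 4.214 mol O2; 6.219 mol is available, so N2 is limiting.
n(NO) = (2/1) × 4.214 = 8.428 mol
V(NO) = nRT/P = 8.428 × 0.08314 × 933 / 4.36 = 149.9 L

150 L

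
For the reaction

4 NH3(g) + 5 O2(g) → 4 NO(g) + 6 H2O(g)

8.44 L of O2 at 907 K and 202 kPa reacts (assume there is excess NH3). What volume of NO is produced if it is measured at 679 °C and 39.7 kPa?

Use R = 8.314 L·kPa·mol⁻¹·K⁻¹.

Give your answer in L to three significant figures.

36.1 L

n(O2) = PV/RT = (202 × 8.44) / (8.314 × 907) = 0.2261 mol
n(NO) = (4/5) × 0.2261 = 0.1809 mol
V = nRT/P = 0.1809 × 8.314 × 952.15 / 39.7 = 36.07 L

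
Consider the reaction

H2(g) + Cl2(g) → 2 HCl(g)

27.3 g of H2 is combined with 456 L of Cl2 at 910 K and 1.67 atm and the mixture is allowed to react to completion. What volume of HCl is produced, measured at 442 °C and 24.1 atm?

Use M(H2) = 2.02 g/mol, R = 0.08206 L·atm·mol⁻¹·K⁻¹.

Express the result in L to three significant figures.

49.7 L

n(H2) = 27.3 / 2.02 = 13.51 mol
n(Cl2) = PV/RT = (1.67 × 456) / (0.08206 × 910) = 10.20 mol
For 13.51 mol H2, stoichiometry requires (1/1) × 13.51 = 13.51 mol Cl2; 10.20 mol is available, so Cl2 is limiting.
n(HCl) = (2/1) × 10.20 = 20.40 mol
V(HCl) = nRT/P = 20.40 × 0.08206 × 715.15 / 24.1 = 49.68 L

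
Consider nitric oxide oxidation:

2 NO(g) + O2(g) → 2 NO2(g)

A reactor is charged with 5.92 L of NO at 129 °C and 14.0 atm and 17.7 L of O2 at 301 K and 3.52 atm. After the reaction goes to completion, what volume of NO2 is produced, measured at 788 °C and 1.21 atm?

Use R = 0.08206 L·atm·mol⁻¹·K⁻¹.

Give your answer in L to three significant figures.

n(NO) = PV/RT = (14.0 × 5.92) / (0.08206 × 402.15) = 2.511 mol
n(O2) = PV/RT = (3.52 × 17.7) / (0.08206 × 301) = 2.522 mol
For 2.511 mol NO, stoichiometry requires (1/2) × 2.511 = 1.256 mol O2; 2.522 mol is available, so NO is limiting.
n(NO2) = (2/2) × 2.511 = 2.511 mol
V(NO2) = nRT/P = 2.511 × 0.08206 × 1061.15 / 1.21 = 180.7 L

181 L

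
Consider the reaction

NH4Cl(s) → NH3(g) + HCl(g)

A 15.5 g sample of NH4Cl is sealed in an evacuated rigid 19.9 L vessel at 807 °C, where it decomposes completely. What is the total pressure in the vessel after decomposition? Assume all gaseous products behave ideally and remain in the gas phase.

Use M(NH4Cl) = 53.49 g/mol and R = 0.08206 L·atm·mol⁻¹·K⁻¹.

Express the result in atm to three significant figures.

n(NH4Cl) = 15.5 / 53.49 = 0.2898 mol
n(gas produced) = (2/1) × 0.2898 = 0.5796 mol
P = nRT/V = 0.5796 × 0.08206 × 1080.15 / 19.9 = 2.582 atm

2.58 atm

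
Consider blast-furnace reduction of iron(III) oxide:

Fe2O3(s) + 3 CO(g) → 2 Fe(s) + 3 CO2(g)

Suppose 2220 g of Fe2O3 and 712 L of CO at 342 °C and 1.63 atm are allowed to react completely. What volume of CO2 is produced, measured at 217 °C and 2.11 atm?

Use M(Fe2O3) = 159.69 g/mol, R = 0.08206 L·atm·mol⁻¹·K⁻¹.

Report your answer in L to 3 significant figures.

n(Fe2O3) = 2220 / 159.69 = 13.90 mol
n(CO) = PV/RT = (1.63 × 712) / (0.08206 × 615.15) = 22.99 mol
For 13.90 mol Fe2O3, stoichiometry requires (3/1) × 13.90 = 41.70 mol CO; 22.99 mol is available, so CO is limiting.
n(CO2) = (3/3) × 22.99 = 22.99 mol
V(CO2) = nRT/P = 22.99 × 0.08206 × 490.15 / 2.11 = 438.2 L

438 L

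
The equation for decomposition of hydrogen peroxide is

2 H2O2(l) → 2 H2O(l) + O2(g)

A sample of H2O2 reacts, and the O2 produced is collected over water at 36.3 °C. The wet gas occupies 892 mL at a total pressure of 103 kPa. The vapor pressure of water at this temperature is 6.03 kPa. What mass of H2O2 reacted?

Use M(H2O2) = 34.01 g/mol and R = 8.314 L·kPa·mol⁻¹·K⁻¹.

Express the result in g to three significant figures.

2.29 g

P(O2) = 103 − 6.03 = 96.97 kPa
n(O2) = PV/RT = (96.97 × 0.8920) / (8.314 × 309.45) = 0.03362 mol
n(H2O2) = (2/1) × 0.03362 = 0.06724 mol
m(H2O2) = 0.06724 × 34.01 = 2.287 g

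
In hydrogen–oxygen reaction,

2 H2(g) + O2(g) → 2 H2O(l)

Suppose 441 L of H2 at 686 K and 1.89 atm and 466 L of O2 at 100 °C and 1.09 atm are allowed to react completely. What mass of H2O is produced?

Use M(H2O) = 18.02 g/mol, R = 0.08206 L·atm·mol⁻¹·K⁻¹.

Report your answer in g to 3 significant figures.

n(H2) = PV/RT = (1.89 × 441) / (0.08206 × 686) = 14.81 mol
n(O2) = PV/RT = (1.09 × 466) / (0.08206 × 373.15) = 16.59 mol
For 14.81 mol H2, stoichiometry requires (1/2) × 14.81 = 7.405 mol O2; 16.59 mol is available, so H2 is limiting.
n(H2O) = (2/2) × 14.81 = 14.81 mol
m(H2O) = 14.81 × 18.02 = 266.9 g

267 g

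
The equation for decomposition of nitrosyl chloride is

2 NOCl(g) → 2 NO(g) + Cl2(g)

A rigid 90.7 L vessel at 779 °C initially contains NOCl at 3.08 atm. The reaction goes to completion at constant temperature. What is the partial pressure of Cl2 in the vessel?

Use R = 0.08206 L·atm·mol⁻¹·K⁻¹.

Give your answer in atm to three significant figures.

n(NOCl)₀ = PV/RT = (3.08 × 90.7) / (0.08206 × 1052.15) = 3.236 mol
n(Cl2) = (1/2) × 3.236 = 1.618 mol
P(Cl2) = nRT/V = 1.618 × 0.08206 × 1052.15 / 90.7 = 1.540 atm

1.54 atm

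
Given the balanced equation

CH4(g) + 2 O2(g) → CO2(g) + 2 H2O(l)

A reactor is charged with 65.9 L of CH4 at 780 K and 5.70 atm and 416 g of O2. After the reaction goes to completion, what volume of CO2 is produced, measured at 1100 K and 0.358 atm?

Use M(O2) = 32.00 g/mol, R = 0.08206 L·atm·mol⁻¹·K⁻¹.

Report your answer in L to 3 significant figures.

n(CH4) = PV/RT = (5.70 × 65.9) / (0.08206 × 780) = 5.869 mol
n(O2) = 416 / 32.00 = 13.00 mol
For 5.869 mol CH4, stoichiometry requires (2/1) × 5.869 = 11.74 mol O2; 13.00 mol is available, so CH4 is limiting.
n(CO2) = (1/1) × 5.869 = 5.869 mol
V(CO2) = nRT/P = 5.869 × 0.08206 × 1100 / 0.358 = 1480 L

1480 L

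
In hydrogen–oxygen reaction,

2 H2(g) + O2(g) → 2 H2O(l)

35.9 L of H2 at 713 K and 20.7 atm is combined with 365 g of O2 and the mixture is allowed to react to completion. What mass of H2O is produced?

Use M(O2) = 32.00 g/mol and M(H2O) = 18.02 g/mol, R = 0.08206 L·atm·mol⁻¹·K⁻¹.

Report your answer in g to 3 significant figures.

229 g

n(H2) = PV/RT = (20.7 × 35.9) / (0.08206 × 713) = 12.70 mol
n(O2) = 365 / 32.00 = 11.41 mol
For 12.70 mol H2, stoichiometry requires (1/2) × 12.70 = 6.350 mol O2; 11.41 mol is available, so H2 is limiting.
n(H2O) = (2/2) × 12.70 = 12.70 mol
m(H2O) = 12.70 × 18.02 = 228.9 g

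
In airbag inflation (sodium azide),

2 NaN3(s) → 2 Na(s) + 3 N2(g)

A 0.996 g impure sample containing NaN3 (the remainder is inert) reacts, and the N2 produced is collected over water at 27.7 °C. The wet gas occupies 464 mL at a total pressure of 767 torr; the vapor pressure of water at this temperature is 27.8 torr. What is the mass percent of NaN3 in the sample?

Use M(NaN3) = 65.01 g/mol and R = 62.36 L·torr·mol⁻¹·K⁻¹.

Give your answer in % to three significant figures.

P(N2) = 767 − 27.8 = 739.2 torr
n(N2) = PV/RT = (739.2 × 0.4640) / (62.36 × 300.85) = 0.01828 mol
n(NaN3) = (2/3) × 0.01828 = 0.01219 mol
m(NaN3) = 0.01219 × 65.01 = 0.7925 g
%NaN3 = 0.7925 / 0.996 × 100 = 79.57%

79.6 %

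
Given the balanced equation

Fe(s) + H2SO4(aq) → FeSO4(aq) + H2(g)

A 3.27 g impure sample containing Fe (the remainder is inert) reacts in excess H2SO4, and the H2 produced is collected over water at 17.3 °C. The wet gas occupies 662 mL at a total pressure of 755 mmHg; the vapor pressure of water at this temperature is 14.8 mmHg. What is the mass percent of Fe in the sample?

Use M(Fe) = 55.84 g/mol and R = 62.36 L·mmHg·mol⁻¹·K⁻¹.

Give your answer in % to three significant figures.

46.2 %

P(H2) = 755 − 14.8 = 740.2 mmHg
n(H2) = PV/RT = (740.2 × 0.6620) / (62.36 × 290.45) = 0.02705 mol
n(Fe) = (1/1) × 0.02705 = 0.02705 mol
m(Fe) = 0.02705 × 55.84 = 1.510 g
%Fe = 1.510 / 3.27 × 100 = 46.18%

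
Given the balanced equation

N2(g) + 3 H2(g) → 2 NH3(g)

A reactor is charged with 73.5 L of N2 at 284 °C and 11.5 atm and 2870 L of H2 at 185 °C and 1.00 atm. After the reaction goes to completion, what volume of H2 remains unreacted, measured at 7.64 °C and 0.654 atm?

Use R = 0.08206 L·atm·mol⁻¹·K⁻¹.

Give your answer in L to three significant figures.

735 L

n(N2) = PV/RT = (11.5 × 73.5) / (0.08206 × 557.15) = 18.49 mol
n(H2) = PV/RT = (1.00 × 2870) / (0.08206 × 458.15) = 76.34 mol
For 18.49 mol N2, stoichiometry requires (3/1) × 18.49 = 55.47 mol H2; 76.34 mol is available, so N2 is limiting.
n(H2) consumed = (3/1) × 18.49 = 55.47 mol; remaining = 76.34 − 55.47 = 20.87 mol
V(H2) = nRT/P = 20.87 × 0.08206 × 280.79 / 0.654 = 735.3 L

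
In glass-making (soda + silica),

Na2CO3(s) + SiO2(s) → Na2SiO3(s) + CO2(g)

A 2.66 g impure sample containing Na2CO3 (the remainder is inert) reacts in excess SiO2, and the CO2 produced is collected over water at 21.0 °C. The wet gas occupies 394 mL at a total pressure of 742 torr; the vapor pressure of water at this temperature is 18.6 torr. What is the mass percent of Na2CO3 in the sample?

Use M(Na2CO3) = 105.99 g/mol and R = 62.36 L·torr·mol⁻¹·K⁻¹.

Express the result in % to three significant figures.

P(CO2) = 742 − 18.6 = 723.4 torr
n(CO2) = PV/RT = (723.4 × 0.3940) / (62.36 × 294.15) = 0.01554 mol
n(Na2CO3) = (1/1) × 0.01554 = 0.01554 mol
m(Na2CO3) = 0.01554 × 105.99 = 1.647 g
%Na2CO3 = 1.647 / 2.66 × 100 = 61.92%

61.9 %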